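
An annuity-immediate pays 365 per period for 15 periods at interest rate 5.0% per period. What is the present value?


PV = PMT * (1 - (1+i)^(-n)) / i
= 365 * (1 - (1+0.05)^(-15)) / 0.05
= 365 * (1 - 0.481017) / 0.05
= 365 * 10.379658
= 3788.5752


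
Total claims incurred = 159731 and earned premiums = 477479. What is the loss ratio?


Loss ratio = claims / premiums
= 159731 / 477479
= 0.3345


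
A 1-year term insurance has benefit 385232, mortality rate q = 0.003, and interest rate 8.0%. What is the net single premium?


NSP = benefit * q * v
v = 1/(1+i) = 0.925926
NSP = 385232 * 0.003 * 0.925926
= 1070.0889


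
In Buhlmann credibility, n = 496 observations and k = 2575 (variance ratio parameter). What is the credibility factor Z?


Z = n / (n + k)
= 496 / (496 + 2575)
= 496 / 3071
= 0.1615


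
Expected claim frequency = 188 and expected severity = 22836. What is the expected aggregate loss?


E[S] = E[N] * E[X]
= 188 * 22836
= 4.2932e+06


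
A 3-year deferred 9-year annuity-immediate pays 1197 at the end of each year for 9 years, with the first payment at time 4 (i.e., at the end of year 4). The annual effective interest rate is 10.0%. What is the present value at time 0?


PV at time 3 of the 9-year annuity-immediate:
a_n = 1197 * (1-(1+0.1)^(-9))/0.1 = 6893.5515
Discount back 3 years to time 0:
PV = 6893.5515 * (1+0.1)^(-3)
= 6893.5515 * 0.751315
= 5179.2273


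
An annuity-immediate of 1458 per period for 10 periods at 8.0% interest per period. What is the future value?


FV = PMT * ((1+i)^n - 1) / i
= 1458 * ((1.08)^10 - 1) / 0.08
= 1458 * (2.158925 - 1) / 0.08
= 21121.4081


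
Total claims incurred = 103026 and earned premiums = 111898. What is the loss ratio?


Loss ratio = claims / premiums
= 103026 / 111898
= 0.9207


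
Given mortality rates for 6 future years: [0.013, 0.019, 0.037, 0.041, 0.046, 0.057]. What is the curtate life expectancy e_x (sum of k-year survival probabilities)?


e_x = sum_{k=1}^{n} k_p_x
k_p_x values:
  1_p_x = 0.987
  2_p_x = 0.968247
  3_p_x = 0.932422
  4_p_x = 0.894193
  5_p_x = 0.85306
  6_p_x = 0.804435
e_x = 5.4394


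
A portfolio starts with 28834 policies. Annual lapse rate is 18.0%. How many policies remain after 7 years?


remaining = initial * (1 - lapse)^years
= 28834 * (1 - 0.18)^7
= 28834 * 0.249285
= 7187.8973


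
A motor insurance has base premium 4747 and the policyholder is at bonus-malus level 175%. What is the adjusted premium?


adjusted = base * BM_level / 100
= 4747 * 175 / 100
= 4747 * 1.75
= 8307.25


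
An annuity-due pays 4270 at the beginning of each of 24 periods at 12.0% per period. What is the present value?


PV_due = PMT * (1-(1+i)^(-n))/i * (1+i)
PV_immediate = 33239.0285
PV_due = 33239.0285 * 1.12
= 37227.7119


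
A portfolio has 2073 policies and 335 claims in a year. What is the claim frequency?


frequency = claims / policies
= 335 / 2073
= 0.1616


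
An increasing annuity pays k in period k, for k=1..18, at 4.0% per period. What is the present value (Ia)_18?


(Ia)_n = sum_{k=1}^{n} k * v^k, v = 1/(1+i)
v = 0.961538
Sum computed term by term:
(Ia)_18 = 107.0091


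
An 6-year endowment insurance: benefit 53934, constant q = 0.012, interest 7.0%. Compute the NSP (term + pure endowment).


Term component = 3000.9767
Pure endowment = 6_p_x * v^6 * benefit = 0.930126 * 0.666342 * 53934 = 33427.3256
NSP = 36428.3024


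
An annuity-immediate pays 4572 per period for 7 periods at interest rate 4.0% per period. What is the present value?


PV = PMT * (1 - (1+i)^(-n)) / i
= 4572 * (1 - (1+0.04)^(-7)) / 0.04
= 4572 * (1 - 0.759918) / 0.04
= 4572 * 6.002055
= 27441.394


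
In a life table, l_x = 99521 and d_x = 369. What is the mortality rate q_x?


q_x = d_x / l_x
= 369 / 99521
= 0.0037


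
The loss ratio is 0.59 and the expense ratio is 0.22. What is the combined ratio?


Combined ratio = loss ratio + expense ratio
= 0.59 + 0.22
= 0.81


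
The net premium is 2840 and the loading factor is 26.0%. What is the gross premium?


Gross = net * (1 + loading)
= 2840 * (1 + 0.26)
= 2840 * 1.26
= 3578.4


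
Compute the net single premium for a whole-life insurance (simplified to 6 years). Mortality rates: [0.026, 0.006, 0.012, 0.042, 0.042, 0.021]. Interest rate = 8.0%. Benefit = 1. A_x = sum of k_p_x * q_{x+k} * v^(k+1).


v = 0.925926
Year 0: k_p_x=1.0, q=0.026, term=0.024074
Year 1: k_p_x=0.974, q=0.006, term=0.00501
Year 2: k_p_x=0.968156, q=0.012, term=0.009223
Year 3: k_p_x=0.956538, q=0.042, term=0.02953
Year 4: k_p_x=0.916364, q=0.042, term=0.026194
Year 5: k_p_x=0.877876, q=0.021, term=0.011617
A_x = 0.1056


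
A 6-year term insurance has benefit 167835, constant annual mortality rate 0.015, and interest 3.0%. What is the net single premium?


NSP = benefit * sum_{k=0}^{n-1} k_p_x * q * v^(k+1)
With constant q=0.015, v=0.970874
Sum = 0.078373
NSP = 167835 * 0.078373
= 13153.7165


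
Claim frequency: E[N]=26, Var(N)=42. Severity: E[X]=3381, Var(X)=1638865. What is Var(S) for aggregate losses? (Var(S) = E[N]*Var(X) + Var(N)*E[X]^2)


Var(S) = E[N]*Var(X) + Var(N)*E[X]^2
= 26*1638865 + 42*3381^2
= 42610490 + 480108762
= 5.2272e+08


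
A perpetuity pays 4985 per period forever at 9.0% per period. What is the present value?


PV = PMT / i
= 4985 / 0.09
= 55388.8889


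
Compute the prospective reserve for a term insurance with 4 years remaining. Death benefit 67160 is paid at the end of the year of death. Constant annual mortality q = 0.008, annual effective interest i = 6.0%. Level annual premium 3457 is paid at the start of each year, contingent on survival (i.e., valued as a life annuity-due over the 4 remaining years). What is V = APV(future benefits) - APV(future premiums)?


v = 1/(1+i) = 0.943396
APV(future benefits) per unit = sum_{k=0}^{3} k_p_x * q * v^(k+1) = 0.027406
APV(future benefits) = 67160 * 0.027406 = 1840.5853
Life annuity-due factor ä_{x:4} = sum_{k=0}^{3} k_p_x * v^k = 3.631292
APV(future premiums) = 3457 * 3.631292 = 12553.3754
V = 1840.5853 - 12553.3754
= -10712.7902


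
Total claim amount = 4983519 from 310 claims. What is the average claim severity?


severity = total / number
= 4983519 / 310
= 16075.8677


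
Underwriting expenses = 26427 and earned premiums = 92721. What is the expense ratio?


Expense ratio = expenses / premiums
= 26427 / 92721
= 0.285


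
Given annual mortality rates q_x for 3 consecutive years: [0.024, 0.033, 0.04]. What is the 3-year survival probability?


p_k = 1 - q_k for each year
Survival = product of (1 - q_k)
= 0.976 * 0.967 * 0.96
= 0.906


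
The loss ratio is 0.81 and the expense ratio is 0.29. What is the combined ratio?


Combined ratio = loss ratio + expense ratio
= 0.81 + 0.29
= 1.1


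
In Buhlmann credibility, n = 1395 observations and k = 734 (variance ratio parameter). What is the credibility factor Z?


Z = n / (n + k)
= 1395 / (1395 + 734)
= 1395 / 2129
= 0.6552


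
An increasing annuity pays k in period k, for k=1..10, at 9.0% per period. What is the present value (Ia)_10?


(Ia)_n = sum_{k=1}^{n} k * v^k, v = 1/(1+i)
v = 0.917431
Sum computed term by term:
(Ia)_10 = 30.7904


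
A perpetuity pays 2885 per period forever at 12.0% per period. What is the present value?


PV = PMT / i
= 2885 / 0.12
= 24041.6667


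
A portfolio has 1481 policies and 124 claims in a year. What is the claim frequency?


frequency = claims / policies
= 124 / 1481
= 0.0837


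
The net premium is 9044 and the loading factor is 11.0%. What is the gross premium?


Gross = net * (1 + loading)
= 9044 * (1 + 0.11)
= 9044 * 1.11
= 10038.84


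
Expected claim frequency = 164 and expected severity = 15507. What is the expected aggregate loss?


E[S] = E[N] * E[X]
= 164 * 15507
= 2.5431e+06


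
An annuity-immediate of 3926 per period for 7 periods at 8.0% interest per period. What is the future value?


FV = PMT * ((1+i)^n - 1) / i
= 3926 * ((1.08)^7 - 1) / 0.08
= 3926 * (1.713824 - 1) / 0.08
= 35030.926


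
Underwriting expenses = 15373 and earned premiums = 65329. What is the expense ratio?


Expense ratio = expenses / premiums
= 15373 / 65329
= 0.2353


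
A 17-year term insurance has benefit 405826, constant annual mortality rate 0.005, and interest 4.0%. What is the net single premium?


NSP = benefit * sum_{k=0}^{n-1} k_p_x * q * v^(k+1)
With constant q=0.005, v=0.961538
Sum = 0.058729
NSP = 405826 * 0.058729
= 23833.7504


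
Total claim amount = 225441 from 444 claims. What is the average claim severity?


severity = total / number
= 225441 / 444
= 507.75


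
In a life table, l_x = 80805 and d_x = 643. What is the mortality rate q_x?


q_x = d_x / l_x
= 643 / 80805
= 0.008


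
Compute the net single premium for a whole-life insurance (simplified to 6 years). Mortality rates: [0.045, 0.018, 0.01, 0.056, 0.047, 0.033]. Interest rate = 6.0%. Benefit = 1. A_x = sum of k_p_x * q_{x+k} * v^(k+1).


v = 0.943396
Year 0: k_p_x=1.0, q=0.045, term=0.042453
Year 1: k_p_x=0.955, q=0.018, term=0.015299
Year 2: k_p_x=0.93781, q=0.01, term=0.007874
Year 3: k_p_x=0.928432, q=0.056, term=0.041183
Year 4: k_p_x=0.87644, q=0.047, term=0.030782
Year 5: k_p_x=0.835247, q=0.033, term=0.019431
A_x = 0.157


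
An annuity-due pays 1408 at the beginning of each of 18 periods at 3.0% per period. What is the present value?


PV_due = PMT * (1-(1+i)^(-n))/i * (1+i)
PV_immediate = 19364.9464
PV_due = 19364.9464 * 1.03
= 19945.8948


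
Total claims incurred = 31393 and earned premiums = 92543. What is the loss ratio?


Loss ratio = claims / premiums
= 31393 / 92543
= 0.3392


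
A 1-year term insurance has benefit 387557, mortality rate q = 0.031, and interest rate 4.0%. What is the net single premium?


NSP = benefit * q * v
v = 1/(1+i) = 0.961538
NSP = 387557 * 0.031 * 0.961538
= 11552.1798


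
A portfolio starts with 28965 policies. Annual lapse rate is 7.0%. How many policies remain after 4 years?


remaining = initial * (1 - lapse)^years
= 28965 * (1 - 0.07)^4
= 28965 * 0.748052
= 21667.3265


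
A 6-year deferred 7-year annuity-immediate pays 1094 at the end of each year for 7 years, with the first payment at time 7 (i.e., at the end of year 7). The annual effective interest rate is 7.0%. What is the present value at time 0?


PV at time 6 of the 7-year annuity-immediate:
a_n = 1094 * (1-(1+0.07)^(-7))/0.07 = 5895.8826
Discount back 6 years to time 0:
PV = 5895.8826 * (1+0.07)^(-6)
= 5895.8826 * 0.666342
= 3928.6755


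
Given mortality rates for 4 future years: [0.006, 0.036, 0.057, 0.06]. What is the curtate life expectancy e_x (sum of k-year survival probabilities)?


e_x = sum_{k=1}^{n} k_p_x
k_p_x values:
  1_p_x = 0.994
  2_p_x = 0.958216
  3_p_x = 0.903598
  4_p_x = 0.849382
e_x = 3.7052


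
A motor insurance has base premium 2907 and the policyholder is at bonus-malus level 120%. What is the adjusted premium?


adjusted = base * BM_level / 100
= 2907 * 120 / 100
= 2907 * 1.2
= 3488.4


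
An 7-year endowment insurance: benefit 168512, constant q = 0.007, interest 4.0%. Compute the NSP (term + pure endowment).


Term component = 6940.6036
Pure endowment = 7_p_x * v^7 * benefit = 0.952017 * 0.759918 * 168512 = 121910.8046
NSP = 128851.4081


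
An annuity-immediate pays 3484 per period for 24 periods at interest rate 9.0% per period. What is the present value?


PV = PMT * (1 - (1+i)^(-n)) / i
= 3484 * (1 - (1+0.09)^(-24)) / 0.09
= 3484 * (1 - 0.126405) / 0.09
= 3484 * 9.706612
= 33817.8354


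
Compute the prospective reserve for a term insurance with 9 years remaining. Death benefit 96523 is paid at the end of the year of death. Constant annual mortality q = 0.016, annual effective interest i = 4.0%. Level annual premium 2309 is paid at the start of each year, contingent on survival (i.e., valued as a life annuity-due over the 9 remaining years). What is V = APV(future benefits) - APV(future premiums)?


v = 1/(1+i) = 0.961538
APV(future benefits) per unit = sum_{k=0}^{8} k_p_x * q * v^(k+1) = 0.112099
APV(future benefits) = 96523 * 0.112099 = 10820.1384
Life annuity-due factor ä_{x:9} = sum_{k=0}^{8} k_p_x * v^k = 7.286439
APV(future premiums) = 2309 * 7.286439 = 16824.3887
V = 10820.1384 - 16824.3887
= -6004.2503


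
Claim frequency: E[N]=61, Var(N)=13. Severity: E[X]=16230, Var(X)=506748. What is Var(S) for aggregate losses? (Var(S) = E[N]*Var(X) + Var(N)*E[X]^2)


Var(S) = E[N]*Var(X) + Var(N)*E[X]^2
= 61*506748 + 13*16230^2
= 30911628 + 3424367700
= 3.4553e+09


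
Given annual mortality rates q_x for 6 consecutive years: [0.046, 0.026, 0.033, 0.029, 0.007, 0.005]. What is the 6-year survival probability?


p_k = 1 - q_k for each year
Survival = product of (1 - q_k)
= 0.954 * 0.974 * 0.967 * 0.971 * 0.993 * 0.995
= 0.862


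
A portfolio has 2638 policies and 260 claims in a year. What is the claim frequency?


frequency = claims / policies
= 260 / 2638
= 0.0986


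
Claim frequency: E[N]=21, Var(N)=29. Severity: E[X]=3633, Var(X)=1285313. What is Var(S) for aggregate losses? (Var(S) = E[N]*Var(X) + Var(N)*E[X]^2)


Var(S) = E[N]*Var(X) + Var(N)*E[X]^2
= 21*1285313 + 29*3633^2
= 26991573 + 382761981
= 4.0975e+08


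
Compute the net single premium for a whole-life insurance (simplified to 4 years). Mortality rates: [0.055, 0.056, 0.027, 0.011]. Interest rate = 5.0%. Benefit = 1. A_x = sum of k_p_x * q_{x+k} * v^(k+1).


v = 0.952381
Year 0: k_p_x=1.0, q=0.055, term=0.052381
Year 1: k_p_x=0.945, q=0.056, term=0.048
Year 2: k_p_x=0.89208, q=0.027, term=0.020807
Year 3: k_p_x=0.867994, q=0.011, term=0.007855
A_x = 0.129


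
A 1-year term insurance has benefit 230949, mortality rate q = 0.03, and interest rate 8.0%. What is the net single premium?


NSP = benefit * q * v
v = 1/(1+i) = 0.925926
NSP = 230949 * 0.03 * 0.925926
= 6415.25


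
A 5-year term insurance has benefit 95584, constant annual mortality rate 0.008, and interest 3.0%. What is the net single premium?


NSP = benefit * sum_{k=0}^{n-1} k_p_x * q * v^(k+1)
With constant q=0.008, v=0.970874
Sum = 0.036073
NSP = 95584 * 0.036073
= 3448.0247


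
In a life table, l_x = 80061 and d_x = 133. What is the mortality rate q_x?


q_x = d_x / l_x
= 133 / 80061
= 0.0017


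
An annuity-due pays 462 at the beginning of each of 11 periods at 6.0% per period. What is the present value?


PV_due = PMT * (1-(1+i)^(-n))/i * (1+i)
PV_immediate = 3643.7361
PV_due = 3643.7361 * 1.06
= 3862.3602


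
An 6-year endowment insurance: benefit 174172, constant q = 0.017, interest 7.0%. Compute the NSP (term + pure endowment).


Term component = 13572.6284
Pure endowment = 6_p_x * v^6 * benefit = 0.902238 * 0.666342 * 174172 = 104712.0784
NSP = 118284.7067


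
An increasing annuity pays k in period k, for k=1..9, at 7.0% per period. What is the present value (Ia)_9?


(Ia)_n = sum_{k=1}^{n} k * v^k, v = 1/(1+i)
v = 0.934579
Sum computed term by term:
(Ia)_9 = 29.6556


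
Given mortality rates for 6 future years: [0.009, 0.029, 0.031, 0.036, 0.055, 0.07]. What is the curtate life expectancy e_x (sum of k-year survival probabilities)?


e_x = sum_{k=1}^{n} k_p_x
k_p_x values:
  1_p_x = 0.991
  2_p_x = 0.962261
  3_p_x = 0.932431
  4_p_x = 0.898863
  5_p_x = 0.849426
  6_p_x = 0.789966
e_x = 5.4239


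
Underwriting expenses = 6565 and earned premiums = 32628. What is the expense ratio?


Expense ratio = expenses / premiums
= 6565 / 32628
= 0.2012


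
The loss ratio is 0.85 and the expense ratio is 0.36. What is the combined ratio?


Combined ratio = loss ratio + expense ratio
= 0.85 + 0.36
= 1.21


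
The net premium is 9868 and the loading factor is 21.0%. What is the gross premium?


Gross = net * (1 + loading)
= 9868 * (1 + 0.21)
= 9868 * 1.21
= 11940.28


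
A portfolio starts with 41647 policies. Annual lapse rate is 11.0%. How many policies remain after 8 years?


remaining = initial * (1 - lapse)^years
= 41647 * (1 - 0.11)^8
= 41647 * 0.393659
= 16394.7114


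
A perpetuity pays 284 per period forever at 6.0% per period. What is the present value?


PV = PMT / i
= 284 / 0.06
= 4733.3333


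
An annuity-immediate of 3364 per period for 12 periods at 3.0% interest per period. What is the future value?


FV = PMT * ((1+i)^n - 1) / i
= 3364 * ((1.03)^12 - 1) / 0.03
= 3364 * (1.425761 - 1) / 0.03
= 47741.9874


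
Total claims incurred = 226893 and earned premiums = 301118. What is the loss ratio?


Loss ratio = claims / premiums
= 226893 / 301118
= 0.7535


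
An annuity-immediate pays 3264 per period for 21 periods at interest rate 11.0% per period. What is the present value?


PV = PMT * (1 - (1+i)^(-n)) / i
= 3264 * (1 - (1+0.11)^(-21)) / 0.11
= 3264 * (1 - 0.111742) / 0.11
= 3264 * 8.07507
= 26357.0297


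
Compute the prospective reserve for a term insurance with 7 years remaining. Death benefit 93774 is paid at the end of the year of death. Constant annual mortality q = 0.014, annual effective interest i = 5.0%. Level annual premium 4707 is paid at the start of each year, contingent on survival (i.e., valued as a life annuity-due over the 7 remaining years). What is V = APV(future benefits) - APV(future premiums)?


v = 1/(1+i) = 0.952381
APV(future benefits) per unit = sum_{k=0}^{6} k_p_x * q * v^(k+1) = 0.077899
APV(future benefits) = 93774 * 0.077899 = 7304.8571
Life annuity-due factor ä_{x:7} = sum_{k=0}^{6} k_p_x * v^k = 5.84239
APV(future premiums) = 4707 * 5.84239 = 27500.1298
V = 7304.8571 - 27500.1298
= -20195.2727


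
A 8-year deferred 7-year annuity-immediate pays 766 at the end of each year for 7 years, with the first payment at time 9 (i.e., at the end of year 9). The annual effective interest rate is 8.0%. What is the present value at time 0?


PV at time 8 of the 7-year annuity-immediate:
a_n = 766 * (1-(1+0.08)^(-7))/0.08 = 3988.0795
Discount back 8 years to time 0:
PV = 3988.0795 * (1+0.08)^(-8)
= 3988.0795 * 0.540269
= 2154.6352


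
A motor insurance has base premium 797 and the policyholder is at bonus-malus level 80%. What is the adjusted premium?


adjusted = base * BM_level / 100
= 797 * 80 / 100
= 797 * 0.8
= 637.6


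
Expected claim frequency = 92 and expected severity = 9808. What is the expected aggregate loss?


E[S] = E[N] * E[X]
= 92 * 9808
= 902336


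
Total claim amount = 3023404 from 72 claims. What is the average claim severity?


severity = total / number
= 3023404 / 72
= 41991.7222


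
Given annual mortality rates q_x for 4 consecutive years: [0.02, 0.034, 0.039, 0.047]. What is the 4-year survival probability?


p_k = 1 - q_k for each year
Survival = product of (1 - q_k)
= 0.98 * 0.966 * 0.961 * 0.953
= 0.867


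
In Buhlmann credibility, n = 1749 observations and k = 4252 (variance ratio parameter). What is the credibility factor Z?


Z = n / (n + k)
= 1749 / (1749 + 4252)
= 1749 / 6001
= 0.2915


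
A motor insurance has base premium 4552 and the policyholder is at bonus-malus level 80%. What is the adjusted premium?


adjusted = base * BM_level / 100
= 4552 * 80 / 100
= 4552 * 0.8
= 3641.6


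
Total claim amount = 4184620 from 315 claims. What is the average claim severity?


severity = total / number
= 4184620 / 315
= 13284.5079


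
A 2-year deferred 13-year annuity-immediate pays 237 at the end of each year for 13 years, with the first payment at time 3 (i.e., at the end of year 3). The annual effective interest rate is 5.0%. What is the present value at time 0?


PV at time 2 of the 13-year annuity-immediate:
a_n = 237 * (1-(1+0.05)^(-13))/0.05 = 2226.2768
Discount back 2 years to time 0:
PV = 2226.2768 * (1+0.05)^(-2)
= 2226.2768 * 0.907029
= 2019.2987


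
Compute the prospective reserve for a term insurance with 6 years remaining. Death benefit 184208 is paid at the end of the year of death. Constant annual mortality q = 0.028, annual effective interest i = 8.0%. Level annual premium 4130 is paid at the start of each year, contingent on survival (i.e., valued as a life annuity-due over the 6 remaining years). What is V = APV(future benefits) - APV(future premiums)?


v = 1/(1+i) = 0.925926
APV(future benefits) per unit = sum_{k=0}^{5} k_p_x * q * v^(k+1) = 0.121478
APV(future benefits) = 184208 * 0.121478 = 22377.2672
Life annuity-due factor ä_{x:6} = sum_{k=0}^{5} k_p_x * v^k = 4.68559
APV(future premiums) = 4130 * 4.68559 = 19351.4867
V = 22377.2672 - 19351.4867
= 3025.7805


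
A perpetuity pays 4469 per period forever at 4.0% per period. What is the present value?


PV = PMT / i
= 4469 / 0.04
= 111725.0


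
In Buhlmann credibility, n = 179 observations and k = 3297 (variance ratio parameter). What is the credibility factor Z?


Z = n / (n + k)
= 179 / (179 + 3297)
= 179 / 3476
= 0.0515


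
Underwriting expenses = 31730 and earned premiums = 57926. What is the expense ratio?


Expense ratio = expenses / premiums
= 31730 / 57926
= 0.5478


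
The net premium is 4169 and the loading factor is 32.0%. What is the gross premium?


Gross = net * (1 + loading)
= 4169 * (1 + 0.32)
= 4169 * 1.32
= 5503.08


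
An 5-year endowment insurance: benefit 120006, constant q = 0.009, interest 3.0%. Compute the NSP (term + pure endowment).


Term component = 4860.6905
Pure endowment = 5_p_x * v^5 * benefit = 0.955803 * 0.862609 * 120006 = 98943.0079
NSP = 103803.6984


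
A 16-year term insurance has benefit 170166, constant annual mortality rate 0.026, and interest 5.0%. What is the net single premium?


NSP = benefit * sum_{k=0}^{n-1} k_p_x * q * v^(k+1)
With constant q=0.026, v=0.952381
Sum = 0.239286
NSP = 170166 * 0.239286
= 40718.3498


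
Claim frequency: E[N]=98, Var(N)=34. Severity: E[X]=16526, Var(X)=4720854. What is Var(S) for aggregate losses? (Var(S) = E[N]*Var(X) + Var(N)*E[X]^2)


Var(S) = E[N]*Var(X) + Var(N)*E[X]^2
= 98*4720854 + 34*16526^2
= 462643692 + 9285694984
= 9.7483e+09


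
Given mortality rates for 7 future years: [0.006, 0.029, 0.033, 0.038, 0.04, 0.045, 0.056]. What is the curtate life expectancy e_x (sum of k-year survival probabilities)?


e_x = sum_{k=1}^{n} k_p_x
k_p_x values:
  1_p_x = 0.994
  2_p_x = 0.965174
  3_p_x = 0.933323
  4_p_x = 0.897857
  5_p_x = 0.861943
  6_p_x = 0.823155
  7_p_x = 0.777059
e_x = 6.2525


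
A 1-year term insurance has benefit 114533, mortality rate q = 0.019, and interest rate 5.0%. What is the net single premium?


NSP = benefit * q * v
v = 1/(1+i) = 0.952381
NSP = 114533 * 0.019 * 0.952381
= 2072.5019


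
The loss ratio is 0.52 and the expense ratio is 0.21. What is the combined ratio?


Combined ratio = loss ratio + expense ratio
= 0.52 + 0.21
= 0.73


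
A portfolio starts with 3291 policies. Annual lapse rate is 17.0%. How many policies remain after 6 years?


remaining = initial * (1 - lapse)^years
= 3291 * (1 - 0.17)^6
= 3291 * 0.32694
= 1075.9608


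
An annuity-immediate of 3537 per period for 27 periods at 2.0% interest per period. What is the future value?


FV = PMT * ((1+i)^n - 1) / i
= 3537 * ((1.02)^27 - 1) / 0.02
= 3537 * (1.706886 - 1) / 0.02
= 125012.8734


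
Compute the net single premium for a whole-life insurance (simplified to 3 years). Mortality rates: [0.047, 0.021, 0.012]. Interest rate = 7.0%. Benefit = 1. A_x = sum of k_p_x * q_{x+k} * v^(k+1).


v = 0.934579
Year 0: k_p_x=1.0, q=0.047, term=0.043925
Year 1: k_p_x=0.953, q=0.021, term=0.01748
Year 2: k_p_x=0.932987, q=0.012, term=0.009139
A_x = 0.0705


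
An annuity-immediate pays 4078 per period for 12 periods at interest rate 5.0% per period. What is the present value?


PV = PMT * (1 - (1+i)^(-n)) / i
= 4078 * (1 - (1+0.05)^(-12)) / 0.05
= 4078 * (1 - 0.556837) / 0.05
= 4078 * 8.863252
= 36144.3402


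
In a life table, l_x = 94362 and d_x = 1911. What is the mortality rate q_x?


q_x = d_x / l_x
= 1911 / 94362
= 0.0203


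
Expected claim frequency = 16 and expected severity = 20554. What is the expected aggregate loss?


E[S] = E[N] * E[X]
= 16 * 20554
= 328864


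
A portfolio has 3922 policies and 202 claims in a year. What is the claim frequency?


frequency = claims / policies
= 202 / 3922
= 0.0515


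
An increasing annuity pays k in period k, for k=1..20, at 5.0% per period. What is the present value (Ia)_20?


(Ia)_n = sum_{k=1}^{n} k * v^k, v = 1/(1+i)
v = 0.952381
Sum computed term by term:
(Ia)_20 = 110.9506


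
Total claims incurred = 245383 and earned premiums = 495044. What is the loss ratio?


Loss ratio = claims / premiums
= 245383 / 495044
= 0.4957


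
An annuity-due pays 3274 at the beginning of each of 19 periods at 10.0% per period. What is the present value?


PV_due = PMT * (1-(1+i)^(-n))/i * (1+i)
PV_immediate = 27386.7484
PV_due = 27386.7484 * 1.1
= 30125.4232


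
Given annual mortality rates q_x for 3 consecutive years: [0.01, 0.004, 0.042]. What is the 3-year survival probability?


p_k = 1 - q_k for each year
Survival = product of (1 - q_k)
= 0.99 * 0.996 * 0.958
= 0.9446


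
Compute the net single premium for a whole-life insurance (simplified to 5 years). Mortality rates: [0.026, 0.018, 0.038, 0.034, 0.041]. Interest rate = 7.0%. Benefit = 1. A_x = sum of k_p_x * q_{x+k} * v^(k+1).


v = 0.934579
Year 0: k_p_x=1.0, q=0.026, term=0.024299
Year 1: k_p_x=0.974, q=0.018, term=0.015313
Year 2: k_p_x=0.956468, q=0.038, term=0.029669
Year 3: k_p_x=0.920122, q=0.034, term=0.023867
Year 4: k_p_x=0.888838, q=0.041, term=0.025983
A_x = 0.1191


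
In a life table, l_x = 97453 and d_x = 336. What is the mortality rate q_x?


q_x = d_x / l_x
= 336 / 97453
= 0.0034


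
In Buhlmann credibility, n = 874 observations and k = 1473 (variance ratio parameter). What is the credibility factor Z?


Z = n / (n + k)
= 874 / (874 + 1473)
= 874 / 2347
= 0.3724


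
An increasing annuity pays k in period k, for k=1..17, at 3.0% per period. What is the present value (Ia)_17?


(Ia)_n = sum_{k=1}^{n} k * v^k, v = 1/(1+i)
v = 0.970874
Sum computed term by term:
(Ia)_17 = 109.1941


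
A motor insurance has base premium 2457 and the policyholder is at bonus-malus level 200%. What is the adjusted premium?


adjusted = base * BM_level / 100
= 2457 * 200 / 100
= 2457 * 2.0
= 4914.0


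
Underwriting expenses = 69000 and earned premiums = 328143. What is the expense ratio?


Expense ratio = expenses / premiums
= 69000 / 328143
= 0.2103


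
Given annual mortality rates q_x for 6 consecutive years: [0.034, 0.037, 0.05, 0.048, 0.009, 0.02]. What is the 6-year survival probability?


p_k = 1 - q_k for each year
Survival = product of (1 - q_k)
= 0.966 * 0.963 * 0.95 * 0.952 * 0.991 * 0.98
= 0.8171


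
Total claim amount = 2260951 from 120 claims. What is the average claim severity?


severity = total / number
= 2260951 / 120
= 18841.2583


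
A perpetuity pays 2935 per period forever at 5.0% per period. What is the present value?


PV = PMT / i
= 2935 / 0.05
= 58700.0


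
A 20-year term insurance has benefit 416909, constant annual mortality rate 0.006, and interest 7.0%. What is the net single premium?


NSP = benefit * sum_{k=0}^{n-1} k_p_x * q * v^(k+1)
With constant q=0.006, v=0.934579
Sum = 0.060859
NSP = 416909 * 0.060859
= 25372.8316


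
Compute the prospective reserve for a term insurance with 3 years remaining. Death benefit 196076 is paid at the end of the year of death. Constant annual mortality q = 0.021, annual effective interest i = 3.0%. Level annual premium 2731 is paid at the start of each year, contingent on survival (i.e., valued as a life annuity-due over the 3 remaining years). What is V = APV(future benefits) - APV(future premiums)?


v = 1/(1+i) = 0.970874
APV(future benefits) per unit = sum_{k=0}^{2} k_p_x * q * v^(k+1) = 0.058186
APV(future benefits) = 196076 * 0.058186 = 11408.971
Life annuity-due factor ä_{x:3} = sum_{k=0}^{2} k_p_x * v^k = 2.853908
APV(future premiums) = 2731 * 2.853908 = 7794.0228
V = 11408.971 - 7794.0228
= 3614.9483


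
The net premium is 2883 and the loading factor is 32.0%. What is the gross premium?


Gross = net * (1 + loading)
= 2883 * (1 + 0.32)
= 2883 * 1.32
= 3805.56


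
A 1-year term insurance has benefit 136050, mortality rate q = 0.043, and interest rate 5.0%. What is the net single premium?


NSP = benefit * q * v
v = 1/(1+i) = 0.952381
NSP = 136050 * 0.043 * 0.952381
= 5571.5714


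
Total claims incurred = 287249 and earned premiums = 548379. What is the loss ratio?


Loss ratio = claims / premiums
= 287249 / 548379
= 0.5238


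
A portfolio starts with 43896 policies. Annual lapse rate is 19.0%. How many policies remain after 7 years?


remaining = initial * (1 - lapse)^years
= 43896 * (1 - 0.19)^7
= 43896 * 0.228768
= 10041.9968


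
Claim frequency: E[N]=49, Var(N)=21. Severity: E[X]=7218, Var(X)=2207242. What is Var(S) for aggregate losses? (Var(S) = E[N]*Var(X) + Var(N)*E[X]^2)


Var(S) = E[N]*Var(X) + Var(N)*E[X]^2
= 49*2207242 + 21*7218^2
= 108154858 + 1094090004
= 1.2022e+09


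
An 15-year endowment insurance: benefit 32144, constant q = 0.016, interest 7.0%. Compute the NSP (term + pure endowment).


Term component = 4278.5467
Pure endowment = 15_p_x * v^15 * benefit = 0.785103 * 0.362446 * 32144 = 9146.8115
NSP = 13425.3582


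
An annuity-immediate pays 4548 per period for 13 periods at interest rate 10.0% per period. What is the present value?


PV = PMT * (1 - (1+i)^(-n)) / i
= 4548 * (1 - (1+0.1)^(-13)) / 0.1
= 4548 * (1 - 0.289664) / 0.1
= 4548 * 7.103356
= 32306.064


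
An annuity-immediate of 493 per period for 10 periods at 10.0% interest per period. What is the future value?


FV = PMT * ((1+i)^n - 1) / i
= 493 * ((1.1)^10 - 1) / 0.1
= 493 * (2.593742 - 1) / 0.1
= 7857.1503


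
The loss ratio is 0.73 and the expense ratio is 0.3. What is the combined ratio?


Combined ratio = loss ratio + expense ratio
= 0.73 + 0.3
= 1.03


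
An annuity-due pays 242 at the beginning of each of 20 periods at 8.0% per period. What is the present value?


PV_due = PMT * (1-(1+i)^(-n))/i * (1+i)
PV_immediate = 2375.9917
PV_due = 2375.9917 * 1.08
= 2566.071


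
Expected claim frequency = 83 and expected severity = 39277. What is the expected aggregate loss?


E[S] = E[N] * E[X]
= 83 * 39277
= 3.2600e+06


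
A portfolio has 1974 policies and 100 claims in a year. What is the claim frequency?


frequency = claims / policies
= 100 / 1974
= 0.0507


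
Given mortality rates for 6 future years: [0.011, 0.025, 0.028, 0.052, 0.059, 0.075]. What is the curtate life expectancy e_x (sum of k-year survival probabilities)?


e_x = sum_{k=1}^{n} k_p_x
k_p_x values:
  1_p_x = 0.989
  2_p_x = 0.964275
  3_p_x = 0.937275
  4_p_x = 0.888537
  5_p_x = 0.836113
  6_p_x = 0.773405
e_x = 5.3886


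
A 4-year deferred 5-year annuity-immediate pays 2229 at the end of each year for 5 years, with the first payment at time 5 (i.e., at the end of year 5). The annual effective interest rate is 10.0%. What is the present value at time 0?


PV at time 4 of the 5-year annuity-immediate:
a_n = 2229 * (1-(1+0.1)^(-5))/0.1 = 8449.6637
Discount back 4 years to time 0:
PV = 8449.6637 * (1+0.1)^(-4)
= 8449.6637 * 0.683013
= 5771.234


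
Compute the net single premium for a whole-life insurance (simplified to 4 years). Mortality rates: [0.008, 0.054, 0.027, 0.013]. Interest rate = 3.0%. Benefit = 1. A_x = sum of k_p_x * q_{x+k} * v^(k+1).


v = 0.970874
Year 0: k_p_x=1.0, q=0.008, term=0.007767
Year 1: k_p_x=0.992, q=0.054, term=0.050493
Year 2: k_p_x=0.938432, q=0.027, term=0.023188
Year 3: k_p_x=0.913094, q=0.013, term=0.010547
A_x = 0.092


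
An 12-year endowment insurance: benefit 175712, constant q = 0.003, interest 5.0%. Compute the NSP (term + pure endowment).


Term component = 4603.7995
Pure endowment = 12_p_x * v^12 * benefit = 0.964588 * 0.556837 * 175712 = 94378.2093
NSP = 98982.0088


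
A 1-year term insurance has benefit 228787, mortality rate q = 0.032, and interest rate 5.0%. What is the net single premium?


NSP = benefit * q * v
v = 1/(1+i) = 0.952381
NSP = 228787 * 0.032 * 0.952381
= 6972.5562


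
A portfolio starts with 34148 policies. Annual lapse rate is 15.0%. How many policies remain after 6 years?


remaining = initial * (1 - lapse)^years
= 34148 * (1 - 0.15)^6
= 34148 * 0.37715
= 12878.9017


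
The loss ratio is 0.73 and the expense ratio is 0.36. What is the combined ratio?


Combined ratio = loss ratio + expense ratio
= 0.73 + 0.36
= 1.09


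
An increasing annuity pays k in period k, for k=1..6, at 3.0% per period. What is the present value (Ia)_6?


(Ia)_n = sum_{k=1}^{n} k * v^k, v = 1/(1+i)
v = 0.970874
Sum computed term by term:
(Ia)_6 = 18.4934


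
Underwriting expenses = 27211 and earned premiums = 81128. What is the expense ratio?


Expense ratio = expenses / premiums
= 27211 / 81128
= 0.3354


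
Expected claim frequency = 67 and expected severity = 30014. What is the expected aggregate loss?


E[S] = E[N] * E[X]
= 67 * 30014
= 2.0109e+06


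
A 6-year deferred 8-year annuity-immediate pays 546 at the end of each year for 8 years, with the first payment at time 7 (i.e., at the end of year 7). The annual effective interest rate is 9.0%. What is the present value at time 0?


PV at time 6 of the 8-year annuity-immediate:
a_n = 546 * (1-(1+0.09)^(-8))/0.09 = 3022.0112
Discount back 6 years to time 0:
PV = 3022.0112 * (1+0.09)^(-6)
= 3022.0112 * 0.596267
= 1801.9266


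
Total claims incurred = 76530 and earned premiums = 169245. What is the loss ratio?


Loss ratio = claims / premiums
= 76530 / 169245
= 0.4522


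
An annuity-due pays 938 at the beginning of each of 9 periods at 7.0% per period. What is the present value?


PV_due = PMT * (1-(1+i)^(-n))/i * (1+i)
PV_immediate = 6111.2878
PV_due = 6111.2878 * 1.07
= 6539.078


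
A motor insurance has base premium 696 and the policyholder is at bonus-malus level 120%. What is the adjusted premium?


adjusted = base * BM_level / 100
= 696 * 120 / 100
= 696 * 1.2
= 835.2


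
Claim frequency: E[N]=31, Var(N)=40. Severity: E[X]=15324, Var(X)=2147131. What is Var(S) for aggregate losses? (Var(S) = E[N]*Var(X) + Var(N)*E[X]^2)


Var(S) = E[N]*Var(X) + Var(N)*E[X]^2
= 31*2147131 + 40*15324^2
= 66561061 + 9392999040
= 9.4596e+09


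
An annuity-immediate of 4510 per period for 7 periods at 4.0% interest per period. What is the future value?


FV = PMT * ((1+i)^n - 1) / i
= 4510 * ((1.04)^7 - 1) / 0.04
= 4510 * (1.315932 - 1) / 0.04
= 35621.3081


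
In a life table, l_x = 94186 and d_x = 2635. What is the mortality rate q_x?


q_x = d_x / l_x
= 2635 / 94186
= 0.028


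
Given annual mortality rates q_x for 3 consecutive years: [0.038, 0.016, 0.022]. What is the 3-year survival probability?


p_k = 1 - q_k for each year
Survival = product of (1 - q_k)
= 0.962 * 0.984 * 0.978
= 0.9258


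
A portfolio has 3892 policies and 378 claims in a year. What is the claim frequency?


frequency = claims / policies
= 378 / 3892
= 0.0971


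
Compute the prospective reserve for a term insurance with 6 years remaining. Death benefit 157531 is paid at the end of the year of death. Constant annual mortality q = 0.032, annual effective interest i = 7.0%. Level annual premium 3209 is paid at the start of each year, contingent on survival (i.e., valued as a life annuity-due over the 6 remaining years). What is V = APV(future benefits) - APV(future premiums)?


v = 1/(1+i) = 0.934579
APV(future benefits) per unit = sum_{k=0}^{5} k_p_x * q * v^(k+1) = 0.141737
APV(future benefits) = 157531 * 0.141737 = 22327.9776
Life annuity-due factor ä_{x:6} = sum_{k=0}^{5} k_p_x * v^k = 4.739332
APV(future premiums) = 3209 * 4.739332 = 15208.5172
V = 22327.9776 - 15208.5172
= 7119.4604


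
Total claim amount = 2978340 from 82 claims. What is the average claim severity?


severity = total / number
= 2978340 / 82
= 36321.2195


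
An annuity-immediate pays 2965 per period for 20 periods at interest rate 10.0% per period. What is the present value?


PV = PMT * (1 - (1+i)^(-n)) / i
= 2965 * (1 - (1+0.1)^(-20)) / 0.1
= 2965 * (1 - 0.148644) / 0.1
= 2965 * 8.513564
= 25242.7164


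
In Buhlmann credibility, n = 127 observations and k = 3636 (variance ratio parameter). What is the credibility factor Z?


Z = n / (n + k)
= 127 / (127 + 3636)
= 127 / 3763
= 0.0337


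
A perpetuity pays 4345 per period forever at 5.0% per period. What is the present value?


PV = PMT / i
= 4345 / 0.05
= 86900.0


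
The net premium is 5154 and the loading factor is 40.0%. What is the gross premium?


Gross = net * (1 + loading)
= 5154 * (1 + 0.4)
= 5154 * 1.4
= 7215.6


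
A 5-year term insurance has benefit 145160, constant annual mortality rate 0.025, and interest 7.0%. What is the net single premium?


NSP = benefit * sum_{k=0}^{n-1} k_p_x * q * v^(k+1)
With constant q=0.025, v=0.934579
Sum = 0.09784
NSP = 145160 * 0.09784
= 14202.4142


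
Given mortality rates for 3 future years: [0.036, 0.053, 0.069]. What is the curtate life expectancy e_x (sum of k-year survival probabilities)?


e_x = sum_{k=1}^{n} k_p_x
k_p_x values:
  1_p_x = 0.964
  2_p_x = 0.912908
  3_p_x = 0.849917
e_x = 2.7268


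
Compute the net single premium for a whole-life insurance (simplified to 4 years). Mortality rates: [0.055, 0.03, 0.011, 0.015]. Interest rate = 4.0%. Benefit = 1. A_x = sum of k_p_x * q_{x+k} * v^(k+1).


v = 0.961538
Year 0: k_p_x=1.0, q=0.055, term=0.052885
Year 1: k_p_x=0.945, q=0.03, term=0.026211
Year 2: k_p_x=0.91665, q=0.011, term=0.008964
Year 3: k_p_x=0.906567, q=0.015, term=0.011624
A_x = 0.0997


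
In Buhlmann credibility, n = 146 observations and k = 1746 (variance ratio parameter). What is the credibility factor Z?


Z = n / (n + k)
= 146 / (146 + 1746)
= 146 / 1892
= 0.0772


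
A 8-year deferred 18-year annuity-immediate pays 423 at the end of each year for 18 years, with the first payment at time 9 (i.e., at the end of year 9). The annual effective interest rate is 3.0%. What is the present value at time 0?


PV at time 8 of the 18-year annuity-immediate:
a_n = 423 * (1-(1+0.03)^(-18))/0.03 = 5817.736
Discount back 8 years to time 0:
PV = 5817.736 * (1+0.03)^(-8)
= 5817.736 * 0.789409
= 4592.5745


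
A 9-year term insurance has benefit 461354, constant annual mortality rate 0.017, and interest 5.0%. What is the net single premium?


NSP = benefit * sum_{k=0}^{n-1} k_p_x * q * v^(k+1)
With constant q=0.017, v=0.952381
Sum = 0.113562
NSP = 461354 * 0.113562
= 52392.4246


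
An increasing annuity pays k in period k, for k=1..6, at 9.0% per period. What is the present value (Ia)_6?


(Ia)_n = sum_{k=1}^{n} k * v^k, v = 1/(1+i)
v = 0.917431
Sum computed term by term:
(Ia)_6 = 14.5783


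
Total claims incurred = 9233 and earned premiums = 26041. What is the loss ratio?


Loss ratio = claims / premiums
= 9233 / 26041
= 0.3546


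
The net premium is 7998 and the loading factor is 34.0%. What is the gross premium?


Gross = net * (1 + loading)
= 7998 * (1 + 0.34)
= 7998 * 1.34
= 10717.32


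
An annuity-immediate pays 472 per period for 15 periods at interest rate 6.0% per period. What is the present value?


PV = PMT * (1 - (1+i)^(-n)) / i
= 472 * (1 - (1+0.06)^(-15)) / 0.06
= 472 * (1 - 0.417265) / 0.06
= 472 * 9.712249
= 4584.1815


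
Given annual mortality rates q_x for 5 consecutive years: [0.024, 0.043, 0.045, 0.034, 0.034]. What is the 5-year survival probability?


p_k = 1 - q_k for each year
Survival = product of (1 - q_k)
= 0.976 * 0.957 * 0.955 * 0.966 * 0.966
= 0.8324


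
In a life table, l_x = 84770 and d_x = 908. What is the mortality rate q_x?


q_x = d_x / l_x
= 908 / 84770
= 0.0107
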